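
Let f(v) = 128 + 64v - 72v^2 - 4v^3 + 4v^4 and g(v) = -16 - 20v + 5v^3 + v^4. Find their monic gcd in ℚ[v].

-8 - 6v + 3v^2 + v^3

Euclidean algorithm in ℚ[v]:
  4v^4 - 4v^3 - 72v^2 + 64v + 128 = (4)(v^4 + 5v^3 - 20v - 16) + (-24v^3 - 72v^2 + 144v + 192)
  v^4 + 5v^3 - 20v - 16 = (-(1/24)v - 1/12)(-24v^3 - 72v^2 + 144v + 192) + (0)
Last nonzero remainder: -24v^3 - 72v^2 + 144v + 192. Dividing through by -24 gives the monic gcd v^3 + 3v^2 - 6v - 8.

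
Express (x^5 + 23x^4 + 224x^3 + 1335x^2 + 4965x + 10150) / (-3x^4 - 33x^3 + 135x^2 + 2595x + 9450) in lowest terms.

(-x^2 - 3x - 29)/(3x - 27)

Repeated division with remainder:
  x^5 + 23x^4 + 224x^3 + 1335x^2 + 4965x + 10150 = (-(1/3)x - 4)(-3x^4 - 33x^3 + 135x^2 + 2595x + 9450) + (137x^3 + 2740x^2 + 18495x + 47950)
  -3x^4 - 33x^3 + 135x^2 + 2595x + 9450 = (-(3/137)x + 27/137)(137x^3 + 2740x^2 + 18495x + 47950) + (0)
Last nonzero remainder: 137x^3 + 2740x^2 + 18495x + 47950. Dividing through by 137 gives the monic gcd x^3 + 20x^2 + 135x + 350.
Cancel x^3 + 20x^2 + 135x + 350 from numerator and denominator to get the reduced form.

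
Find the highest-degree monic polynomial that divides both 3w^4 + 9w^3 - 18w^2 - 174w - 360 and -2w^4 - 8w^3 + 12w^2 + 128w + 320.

w^3 - 6w - 40

Repeated division with remainder:
  3w^4 + 9w^3 - 18w^2 - 174w - 360 = (-3/2)(-2w^4 - 8w^3 + 12w^2 + 128w + 320) + (-3w^3 + 18w + 120)
  -2w^4 - 8w^3 + 12w^2 + 128w + 320 = ((2/3)w + 8/3)(-3w^3 + 18w + 120) + (0)
Last nonzero remainder: -3w^3 + 18w + 120. Dividing through by -3 gives the monic gcd w^3 - 6w - 40.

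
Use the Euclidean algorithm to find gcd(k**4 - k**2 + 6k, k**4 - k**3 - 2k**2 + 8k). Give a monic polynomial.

Euclidean algorithm in ℚ[k]:
  k**4 - k**2 + 6k = (k**4 - k**3 - 2k**2 + 8k) + (k**3 + k**2 - 2k)
  k**4 - k**3 - 2k**2 + 8k = (k - 2)(k**3 + k**2 - 2k) + (2k**2 + 4k)
  k**3 + k**2 - 2k = ((1/2)k - 1/2)(2k**2 + 4k) + (0)
Last nonzero remainder: 2k**2 + 4k. Dividing through by 2 gives the monic gcd k**2 + 2k.

k**2 + 2k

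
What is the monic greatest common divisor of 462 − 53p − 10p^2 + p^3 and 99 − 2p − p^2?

Apply the Euclidean algorithm:
  p^3 − 10p^2 − 53p + 462 = (−p + 12)(−p^2 − 2p + 99) + (70p − 726)
  −p^2 − 2p + 99 = (−(1/70)p − 433/2450)(70p − 726) + (−35904/1225)
  70p − 726 = (−(42875/17952)p + 13475/544)(−35904/1225) + (0)
The last nonzero remainder is the constant −35904/1225, so the polynomials are coprime and gcd = 1.

1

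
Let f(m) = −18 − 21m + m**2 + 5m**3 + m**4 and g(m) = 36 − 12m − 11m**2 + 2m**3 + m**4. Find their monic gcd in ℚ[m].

By polynomial division,
  m**4 + 5m**3 + m**2 − 21m − 18 = (m**4 + 2m**3 − 11m**2 − 12m + 36) + (3m**3 + 12m**2 − 9m − 54)
  m**4 + 2m**3 − 11m**2 − 12m + 36 = ((1/3)m − 2/3)(3m**3 + 12m**2 − 9m − 54) + (0)
Last nonzero remainder: 3m**3 + 12m**2 − 9m − 54. Dividing through by 3 gives the monic gcd m**3 + 4m**2 − 3m − 18.

−18 − 3m + 4m**2 + m**3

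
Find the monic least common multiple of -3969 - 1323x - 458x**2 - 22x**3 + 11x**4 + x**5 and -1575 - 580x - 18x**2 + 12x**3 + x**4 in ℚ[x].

-99225 - 72765x - 28649x**2 - 6453x**3 - 403x**4 + 113x**5 + 21x**6 + x**7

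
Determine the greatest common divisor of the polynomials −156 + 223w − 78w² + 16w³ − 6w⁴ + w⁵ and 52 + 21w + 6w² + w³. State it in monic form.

Repeated division with remainder:
  w⁵ − 6w⁴ + 16w³ − 78w² + 223w − 156 = (w² − 12w + 67)(w³ + 6w² + 21w + 52) + (−280w² − 560w − 3640)
  w³ + 6w² + 21w + 52 = (−(1/280)w − 1/70)(−280w² − 560w − 3640) + (0)
Last nonzero remainder: −280w² − 560w − 3640. Dividing through by −280 gives the monic gcd w² + 2w + 13.

13 + 2w + w²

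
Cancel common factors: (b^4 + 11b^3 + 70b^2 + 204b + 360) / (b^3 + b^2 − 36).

(b^2 + 7b + 30)/(b − 3)

Repeated division with remainder:
  b^4 + 11b^3 + 70b^2 + 204b + 360 = (b + 10)(b^3 + b^2 − 36) + (60b^2 + 240b + 720)
  b^3 + b^2 − 36 = ((1/60)b − 1/20)(60b^2 + 240b + 720) + (0)
Last nonzero remainder: 60b^2 + 240b + 720. Dividing through by 60 gives the monic gcd b^2 + 4b + 12.
Cancel b^2 + 4b + 12 from numerator and denominator to get the reduced form.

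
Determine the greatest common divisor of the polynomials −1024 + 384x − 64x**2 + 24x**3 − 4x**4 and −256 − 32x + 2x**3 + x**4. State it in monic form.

−64 + 8x − 2x**2 + x**3

By polynomial division,
  −4x**4 + 24x**3 − 64x**2 + 384x − 1024 = (−4)(x**4 + 2x**3 − 32x − 256) + (32x**3 − 64x**2 + 256x − 2048)
  x**4 + 2x**3 − 32x − 256 = ((1/32)x + 1/8)(32x**3 − 64x**2 + 256x − 2048) + (0)
Last nonzero remainder: 32x**3 − 64x**2 + 256x − 2048. Dividing through by 32 gives the monic gcd x**3 − 2x**2 + 8x − 64.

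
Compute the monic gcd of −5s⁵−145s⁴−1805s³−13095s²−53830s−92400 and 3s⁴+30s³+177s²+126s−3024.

s³+13s²+98s+336

Apply the Euclidean algorithm:
  −5s⁵−145s⁴−1805s³−13095s²−53830s−92400 = (−(5/3)s−95/3)(3s⁴+30s³+177s²+126s−3024) + (−560s³−7280s²−54880s−188160)
  3s⁴+30s³+177s²+126s−3024 = (−(3/560)s+9/560)(−560s³−7280s²−54880s−188160) + (0)
Last nonzero remainder: −560s³−7280s²−54880s−188160. Dividing through by −560 gives the monic gcd s³+13s²+98s+336.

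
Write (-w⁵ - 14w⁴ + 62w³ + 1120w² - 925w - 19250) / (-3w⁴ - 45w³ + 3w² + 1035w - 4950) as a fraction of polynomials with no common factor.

By polynomial division,
  -w⁵ - 14w⁴ + 62w³ + 1120w² - 925w - 19250 = ((1/3)w - 1/3)(-3w⁴ - 45w³ + 3w² + 1035w - 4950) + (46w³ + 776w² + 1070w - 20900)
  -3w⁴ - 45w³ + 3w² + 1035w - 4950 = (-(3/46)w + 129/1058)(46w³ + 776w² + 1070w - 20900) + (-(11550/529)w² - (242550/529)w - 1270500/529)
  46w³ + 776w² + 1070w - 20900 = (-(12167/5775)w + 10051/1155)(-(11550/529)w² - (242550/529)w - 1270500/529) + (0)
Last nonzero remainder: -(11550/529)w² - (242550/529)w - 1270500/529. Dividing through by -11550/529 gives the monic gcd w² + 21w + 110.
Cancel w² + 21w + 110 from numerator and denominator to get the reduced form.

(w³ - 7w² - 25w + 175)/(3w² - 18w + 45)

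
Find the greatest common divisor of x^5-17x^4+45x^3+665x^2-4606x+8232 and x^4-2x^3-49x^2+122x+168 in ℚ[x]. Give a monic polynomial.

x^3-3x^2-46x+168

Apply the Euclidean algorithm:
  x^5-17x^4+45x^3+665x^2-4606x+8232 = (x-15)(x^4-2x^3-49x^2+122x+168) + (64x^3-192x^2-2944x+10752)
  x^4-2x^3-49x^2+122x+168 = ((1/64)x+1/64)(64x^3-192x^2-2944x+10752) + (0)
Last nonzero remainder: 64x^3-192x^2-2944x+10752. Dividing through by 64 gives the monic gcd x^3-3x^2-46x+168.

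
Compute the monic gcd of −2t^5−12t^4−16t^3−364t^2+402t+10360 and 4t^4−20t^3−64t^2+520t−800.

Apply the Euclidean algorithm:
  −2t^5−12t^4−16t^3−364t^2+402t+10360 = (−(1/2)t−11/2)(4t^4−20t^3−64t^2+520t−800) + (−158t^3−456t^2+2862t+5960)
  4t^4−20t^3−64t^2+520t−800 = (−(2/79)t+1246/6241)(−158t^3−456t^2+2862t+5960) + ((620948/6241)t^2+(620948/6241)t−12418960/6241)
  −158t^3−456t^2+2862t+5960 = (−(493039/310474)t−929909/310474)((620948/6241)t^2+(620948/6241)t−12418960/6241) + (0)
Last nonzero remainder: (620948/6241)t^2+(620948/6241)t−12418960/6241. Dividing through by 620948/6241 gives the monic gcd t^2+t−20.

t^2+t−20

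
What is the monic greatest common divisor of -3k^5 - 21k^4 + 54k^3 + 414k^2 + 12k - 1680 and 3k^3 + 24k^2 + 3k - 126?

k^2 + 5k - 14

Repeated division with remainder:
  -3k^5 - 21k^4 + 54k^3 + 414k^2 + 12k - 1680 = (-k^2 + k + 11)(3k^3 + 24k^2 + 3k - 126) + (21k^2 + 105k - 294)
  3k^3 + 24k^2 + 3k - 126 = ((1/7)k + 3/7)(21k^2 + 105k - 294) + (0)
Last nonzero remainder: 21k^2 + 105k - 294. Dividing through by 21 gives the monic gcd k^2 + 5k - 14.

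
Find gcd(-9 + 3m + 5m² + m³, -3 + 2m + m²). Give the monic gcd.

-3 + 2m + m²

Euclidean algorithm in ℚ[m]:
  m³ + 5m² + 3m - 9 = (m + 3)(m² + 2m - 3) + (0)
The last nonzero remainder m² + 2m - 3 is already monic.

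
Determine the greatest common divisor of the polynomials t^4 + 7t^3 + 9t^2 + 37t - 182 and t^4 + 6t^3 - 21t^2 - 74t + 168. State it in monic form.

t^2 + 5t - 14

Repeated division with remainder:
  t^4 + 7t^3 + 9t^2 + 37t - 182 = (t^4 + 6t^3 - 21t^2 - 74t + 168) + (t^3 + 30t^2 + 111t - 350)
  t^4 + 6t^3 - 21t^2 - 74t + 168 = (t - 24)(t^3 + 30t^2 + 111t - 350) + (588t^2 + 2940t - 8232)
  t^3 + 30t^2 + 111t - 350 = ((1/588)t + 25/588)(588t^2 + 2940t - 8232) + (0)
Last nonzero remainder: 588t^2 + 2940t - 8232. Dividing through by 588 gives the monic gcd t^2 + 5t - 14.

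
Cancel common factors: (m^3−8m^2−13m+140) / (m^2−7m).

Apply the Euclidean algorithm:
  m^3−8m^2−13m+140 = (m−1)(m^2−7m) + (−20m+140)
  m^2−7m = (−(1/20)m)(−20m+140) + (0)
Last nonzero remainder: −20m+140. Dividing through by −20 gives the monic gcd m−7.
Cancel m−7 from numerator and denominator to get the reduced form.

(m^2−m−20)/(m)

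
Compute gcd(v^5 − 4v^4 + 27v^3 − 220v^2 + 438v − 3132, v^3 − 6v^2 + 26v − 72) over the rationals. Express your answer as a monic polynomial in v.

Repeated division with remainder:
  v^5 − 4v^4 + 27v^3 − 220v^2 + 438v − 3132 = (v^2 + 2v + 13)(v^3 − 6v^2 + 26v − 72) + (−122v^2 + 244v − 2196)
  v^3 − 6v^2 + 26v − 72 = (−(1/122)v + 2/61)(−122v^2 + 244v − 2196) + (0)
Last nonzero remainder: −122v^2 + 244v − 2196. Dividing through by −122 gives the monic gcd v^2 − 2v + 18.

v^2 − 2v + 18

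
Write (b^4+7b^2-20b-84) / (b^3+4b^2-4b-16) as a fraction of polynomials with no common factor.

(b^3-2b^2+11b-42)/(b^2+2b-8)

Repeated division with remainder:
  b^4+7b^2-20b-84 = (b-4)(b^3+4b^2-4b-16) + (27b^2-20b-148)
  b^3+4b^2-4b-16 = ((1/27)b+128/729)(27b^2-20b-148) + ((3640/729)b+7280/729)
  27b^2-20b-148 = ((19683/3640)b-26973/1820)((3640/729)b+7280/729) + (0)
Last nonzero remainder: (3640/729)b+7280/729. Dividing through by 3640/729 gives the monic gcd b+2.
Cancel b+2 from numerator and denominator to get the reduced form.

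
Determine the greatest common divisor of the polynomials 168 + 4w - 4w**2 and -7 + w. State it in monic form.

-7 + w

Apply the Euclidean algorithm:
  -4w**2 + 4w + 168 = (-4w - 24)(w - 7) + (0)
The last nonzero remainder w - 7 is already monic.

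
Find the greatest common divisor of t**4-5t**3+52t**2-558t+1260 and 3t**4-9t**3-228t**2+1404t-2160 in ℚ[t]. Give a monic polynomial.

t**2-9t+18

By polynomial division,
  t**4-5t**3+52t**2-558t+1260 = (1/3)(3t**4-9t**3-228t**2+1404t-2160) + (-2t**3+128t**2-1026t+1980)
  3t**4-9t**3-228t**2+1404t-2160 = (-(3/2)t-183/2)(-2t**3+128t**2-1026t+1980) + (9945t**2-89505t+179010)
  -2t**3+128t**2-1026t+1980 = (-(2/9945)t+22/1989)(9945t**2-89505t+179010) + (0)
Last nonzero remainder: 9945t**2-89505t+179010. Dividing through by 9945 gives the monic gcd t**2-9t+18.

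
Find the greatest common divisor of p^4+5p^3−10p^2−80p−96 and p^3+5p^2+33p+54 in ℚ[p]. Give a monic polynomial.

Apply the Euclidean algorithm:
  p^4+5p^3−10p^2−80p−96 = (p)(p^3+5p^2+33p+54) + (−43p^2−134p−96)
  p^3+5p^2+33p+54 = (−(1/43)p−81/1849)(−43p^2−134p−96) + ((46035/1849)p+92070/1849)
  −43p^2−134p−96 = (−(79507/46035)p−29584/15345)((46035/1849)p+92070/1849) + (0)
Last nonzero remainder: (46035/1849)p+92070/1849. Dividing through by 46035/1849 gives the monic gcd p+2.

p+2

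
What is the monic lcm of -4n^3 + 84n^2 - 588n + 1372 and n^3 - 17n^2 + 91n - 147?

n^4 - 24n^3 + 210n^2 - 784n + 1029

Repeated division with remainder:
  -4n^3 + 84n^2 - 588n + 1372 = (-4)(n^3 - 17n^2 + 91n - 147) + (16n^2 - 224n + 784)
  n^3 - 17n^2 + 91n - 147 = ((1/16)n - 3/16)(16n^2 - 224n + 784) + (0)
Last nonzero remainder: 16n^2 - 224n + 784. Dividing through by 16 gives the monic gcd n^2 - 14n + 49.
Then lcm(f, g) = f·g / gcd(f, g); expanding and making the result monic gives the answer.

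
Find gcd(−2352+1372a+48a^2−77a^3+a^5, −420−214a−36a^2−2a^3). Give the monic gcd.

Apply the Euclidean algorithm:
  a^5−77a^3+48a^2+1372a−2352 = (−(1/2)a^2+9a−70)(−2a^3−36a^2−214a−420) + (−756a^2−9828a−31752)
  −2a^3−36a^2−214a−420 = ((1/378)a+5/378)(−756a^2−9828a−31752) + (0)
Last nonzero remainder: −756a^2−9828a−31752. Dividing through by −756 gives the monic gcd a^2+13a+42.

42+13a+a^2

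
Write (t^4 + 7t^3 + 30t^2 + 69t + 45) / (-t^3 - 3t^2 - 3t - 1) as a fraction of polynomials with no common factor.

(-t^3 - 6t^2 - 24t - 45)/(t^2 + 2t + 1)

Euclidean algorithm in ℚ[t]:
  t^4 + 7t^3 + 30t^2 + 69t + 45 = (-t - 4)(-t^3 - 3t^2 - 3t - 1) + (15t^2 + 56t + 41)
  -t^3 - 3t^2 - 3t - 1 = (-(1/15)t + 11/225)(15t^2 + 56t + 41) + (-(676/225)t - 676/225)
  15t^2 + 56t + 41 = (-(3375/676)t - 9225/676)(-(676/225)t - 676/225) + (0)
Last nonzero remainder: -(676/225)t - 676/225. Dividing through by -676/225 gives the monic gcd t + 1.
Cancel t + 1 from numerator and denominator to get the reduced form.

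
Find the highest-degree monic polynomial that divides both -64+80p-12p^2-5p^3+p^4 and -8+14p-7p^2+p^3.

4-5p+p^2

Apply the Euclidean algorithm:
  p^4-5p^3-12p^2+80p-64 = (p+2)(p^3-7p^2+14p-8) + (-12p^2+60p-48)
  p^3-7p^2+14p-8 = (-(1/12)p+1/6)(-12p^2+60p-48) + (0)
Last nonzero remainder: -12p^2+60p-48. Dividing through by -12 gives the monic gcd p^2-5p+4.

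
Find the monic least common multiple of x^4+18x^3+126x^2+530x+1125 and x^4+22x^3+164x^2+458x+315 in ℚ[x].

x^6+26x^5+277x^4+1664x^3+6247x^2+12710x+7875

Euclidean algorithm in ℚ[x]:
  x^4+18x^3+126x^2+530x+1125 = (x^4+22x^3+164x^2+458x+315) + (-4x^3-38x^2+72x+810)
  x^4+22x^3+164x^2+458x+315 = (-(1/4)x-25/8)(-4x^3-38x^2+72x+810) + ((253/4)x^2+(1771/2)x+11385/4)
  -4x^3-38x^2+72x+810 = (-(16/253)x+72/253)((253/4)x^2+(1771/2)x+11385/4) + (0)
Last nonzero remainder: (253/4)x^2+(1771/2)x+11385/4. Dividing through by 253/4 gives the monic gcd x^2+14x+45.
Then lcm(f, g) = f·g / gcd(f, g); expanding and making the result monic gives the answer.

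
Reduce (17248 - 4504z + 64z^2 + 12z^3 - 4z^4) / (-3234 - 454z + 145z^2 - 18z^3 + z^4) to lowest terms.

Euclidean algorithm in ℚ[z]:
  -4z^4 + 12z^3 + 64z^2 - 4504z + 17248 = (-4)(z^4 - 18z^3 + 145z^2 - 454z - 3234) + (-60z^3 + 644z^2 - 6320z + 4312)
  z^4 - 18z^3 + 145z^2 - 454z - 3234 = (-(1/60)z + 109/900)(-60z^3 + 644z^2 - 6320z + 4312) + (-(8624/225)z^2 + (17248/45)z - 845152/225)
  -60z^3 + 644z^2 - 6320z + 4312 = ((3375/2156)z - 225/196)(-(8624/225)z^2 + (17248/45)z - 845152/225) + (0)
Last nonzero remainder: -(8624/225)z^2 + (17248/45)z - 845152/225. Dividing through by -8624/225 gives the monic gcd z^2 - 10z + 98.
Cancel z^2 - 10z + 98 from numerator and denominator to get the reduced form.

(176 - 28z - 4z^2)/(-33 - 8z + z^2)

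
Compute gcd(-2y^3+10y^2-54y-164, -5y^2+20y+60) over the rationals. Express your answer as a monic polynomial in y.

y+2

Euclidean algorithm in ℚ[y]:
  -2y^3+10y^2-54y-164 = ((2/5)y-2/5)(-5y^2+20y+60) + (-70y-140)
  -5y^2+20y+60 = ((1/14)y-3/7)(-70y-140) + (0)
Last nonzero remainder: -70y-140. Dividing through by -70 gives the monic gcd y+2.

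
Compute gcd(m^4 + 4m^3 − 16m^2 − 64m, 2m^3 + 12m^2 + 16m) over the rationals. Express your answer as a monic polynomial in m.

m^2 + 4m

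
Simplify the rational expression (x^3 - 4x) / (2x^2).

(x^2 - 4)/(2x)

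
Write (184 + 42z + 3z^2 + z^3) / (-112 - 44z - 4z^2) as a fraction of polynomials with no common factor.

Apply the Euclidean algorithm:
  z^3 + 3z^2 + 42z + 184 = (-(1/4)z + 2)(-4z^2 - 44z - 112) + (102z + 408)
  -4z^2 - 44z - 112 = (-(2/51)z - 14/51)(102z + 408) + (0)
Last nonzero remainder: 102z + 408. Dividing through by 102 gives the monic gcd z + 4.
Cancel z + 4 from numerator and denominator to get the reduced form.

(-46 + z - z^2)/(28 + 4z)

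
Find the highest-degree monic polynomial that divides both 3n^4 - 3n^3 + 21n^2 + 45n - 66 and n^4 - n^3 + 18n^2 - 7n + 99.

n^2 - 2n + 11

By polynomial division,
  3n^4 - 3n^3 + 21n^2 + 45n - 66 = (3)(n^4 - n^3 + 18n^2 - 7n + 99) + (-33n^2 + 66n - 363)
  n^4 - n^3 + 18n^2 - 7n + 99 = (-(1/33)n^2 - (1/33)n - 3/11)(-33n^2 + 66n - 363) + (0)
Last nonzero remainder: -33n^2 + 66n - 363. Dividing through by -33 gives the monic gcd n^2 - 2n + 11.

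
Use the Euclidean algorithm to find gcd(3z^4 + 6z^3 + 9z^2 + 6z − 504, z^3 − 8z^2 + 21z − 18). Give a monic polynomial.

Apply the Euclidean algorithm:
  3z^4 + 6z^3 + 9z^2 + 6z − 504 = (3z + 30)(z^3 − 8z^2 + 21z − 18) + (186z^2 − 570z + 36)
  z^3 − 8z^2 + 21z − 18 = ((1/186)z − 51/1922)(186z^2 − 570z + 36) + ((5460/961)z − 16380/961)
  186z^2 − 570z + 36 = ((29791/910)z − 961/455)((5460/961)z − 16380/961) + (0)
Last nonzero remainder: (5460/961)z − 16380/961. Dividing through by 5460/961 gives the monic gcd z − 3.

z − 3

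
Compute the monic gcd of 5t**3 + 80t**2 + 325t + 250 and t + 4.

1

Euclidean algorithm in ℚ[t]:
  5t**3 + 80t**2 + 325t + 250 = (5t**2 + 60t + 85)(t + 4) + (-90)
  t + 4 = (-(1/90)t - 2/45)(-90) + (0)
The last nonzero remainder is the constant -90, so the polynomials are coprime and gcd = 1.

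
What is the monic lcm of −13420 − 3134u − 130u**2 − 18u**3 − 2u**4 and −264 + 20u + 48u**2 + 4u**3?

Apply the Euclidean algorithm:
  −2u**4 − 18u**3 − 130u**2 − 3134u − 13420 = (−(1/2)u + 3/2)(4u**3 + 48u**2 + 20u − 264) + (−192u**2 − 3296u − 13024)
  4u**3 + 48u**2 + 20u − 264 = (−(1/48)u + 31/288)(−192u**2 − 3296u − 13024) + ((931/9)u + 10241/9)
  −192u**2 − 3296u − 13024 = (−(1728/931)u − 10656/931)((931/9)u + 10241/9) + (0)
Last nonzero remainder: (931/9)u + 10241/9. Dividing through by 931/9 gives the monic gcd u + 11.
Then lcm(f, g) = f·g / gcd(f, g); expanding and making the result monic gives the answer.

−40260 − 2692u + 7887u**2 + 1578u**3 + 68u**4 + 10u**5 + u**6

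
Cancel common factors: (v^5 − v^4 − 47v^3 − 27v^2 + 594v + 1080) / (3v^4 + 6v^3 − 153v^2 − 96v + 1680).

(v^3 − 27v − 54)/(3v^2 + 9v − 84)

Apply the Euclidean algorithm:
  v^5 − v^4 − 47v^3 − 27v^2 + 594v + 1080 = ((1/3)v − 1)(3v^4 + 6v^3 − 153v^2 − 96v + 1680) + (10v^3 − 148v^2 − 62v + 2760)
  3v^4 + 6v^3 − 153v^2 − 96v + 1680 = ((3/10)v + 126/25)(10v^3 − 148v^2 − 62v + 2760) + ((15288/25)v^2 − (15288/25)v − 61152/5)
  10v^3 − 148v^2 − 62v + 2760 = ((125/7644)v − 575/2548)((15288/25)v^2 − (15288/25)v − 61152/5) + (0)
Last nonzero remainder: (15288/25)v^2 − (15288/25)v − 61152/5. Dividing through by 15288/25 gives the monic gcd v^2 − v − 20.
Cancel v^2 − v − 20 from numerator and denominator to get the reduced form.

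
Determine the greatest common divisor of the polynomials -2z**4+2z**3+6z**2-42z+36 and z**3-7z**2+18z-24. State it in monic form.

z**2-3z+6

Euclidean algorithm in ℚ[z]:
  -2z**4+2z**3+6z**2-42z+36 = (-2z-12)(z**3-7z**2+18z-24) + (-42z**2+126z-252)
  z**3-7z**2+18z-24 = (-(1/42)z+2/21)(-42z**2+126z-252) + (0)
Last nonzero remainder: -42z**2+126z-252. Dividing through by -42 gives the monic gcd z**2-3z+6.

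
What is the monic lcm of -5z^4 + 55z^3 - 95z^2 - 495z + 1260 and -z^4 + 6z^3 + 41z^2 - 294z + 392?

Apply the Euclidean algorithm:
  -5z^4 + 55z^3 - 95z^2 - 495z + 1260 = (5)(-z^4 + 6z^3 + 41z^2 - 294z + 392) + (25z^3 - 300z^2 + 975z - 700)
  -z^4 + 6z^3 + 41z^2 - 294z + 392 = (-(1/25)z - 6/25)(25z^3 - 300z^2 + 975z - 700) + (8z^2 - 88z + 224)
  25z^3 - 300z^2 + 975z - 700 = ((25/8)z - 25/8)(8z^2 - 88z + 224) + (0)
Last nonzero remainder: 8z^2 - 88z + 224. Dividing through by 8 gives the monic gcd z^2 - 11z + 28.
Then lcm(f, g) = f·g / gcd(f, g); expanding and making the result monic gives the answer.

z^6 - 6z^5 - 50z^4 + 348z^3 - 23z^2 - 2646z + 3528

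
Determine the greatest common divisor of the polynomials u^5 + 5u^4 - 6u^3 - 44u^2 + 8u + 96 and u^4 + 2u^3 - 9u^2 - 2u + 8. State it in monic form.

u^2 + 2u - 8

Apply the Euclidean algorithm:
  u^5 + 5u^4 - 6u^3 - 44u^2 + 8u + 96 = (u + 3)(u^4 + 2u^3 - 9u^2 - 2u + 8) + (-3u^3 - 15u^2 + 6u + 72)
  u^4 + 2u^3 - 9u^2 - 2u + 8 = (-(1/3)u + 1)(-3u^3 - 15u^2 + 6u + 72) + (8u^2 + 16u - 64)
  -3u^3 - 15u^2 + 6u + 72 = (-(3/8)u - 9/8)(8u^2 + 16u - 64) + (0)
Last nonzero remainder: 8u^2 + 16u - 64. Dividing through by 8 gives the monic gcd u^2 + 2u - 8.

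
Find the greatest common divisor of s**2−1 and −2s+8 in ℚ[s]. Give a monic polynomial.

Apply the Euclidean algorithm:
  s**2−1 = (−(1/2)s−2)(−2s+8) + (15)
  −2s+8 = (−(2/15)s+8/15)(15) + (0)
The last nonzero remainder is the constant 15, so the polynomials are coprime and gcd = 1.

1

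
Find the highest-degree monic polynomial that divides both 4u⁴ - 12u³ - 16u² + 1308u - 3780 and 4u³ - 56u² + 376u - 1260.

u² - 7u + 45

By polynomial division,
  4u⁴ - 12u³ - 16u² + 1308u - 3780 = (u + 11)(4u³ - 56u² + 376u - 1260) + (224u² - 1568u + 10080)
  4u³ - 56u² + 376u - 1260 = ((1/56)u - 1/8)(224u² - 1568u + 10080) + (0)
Last nonzero remainder: 224u² - 1568u + 10080. Dividing through by 224 gives the monic gcd u² - 7u + 45.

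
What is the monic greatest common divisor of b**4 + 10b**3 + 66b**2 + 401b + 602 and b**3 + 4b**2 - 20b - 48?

b + 2

Euclidean algorithm in ℚ[b]:
  b**4 + 10b**3 + 66b**2 + 401b + 602 = (b + 6)(b**3 + 4b**2 - 20b - 48) + (62b**2 + 569b + 890)
  b**3 + 4b**2 - 20b - 48 = ((1/62)b - 321/3844)(62b**2 + 569b + 890) + ((50589/3844)b + 50589/1922)
  62b**2 + 569b + 890 = ((238328/50589)b + 1710580/50589)((50589/3844)b + 50589/1922) + (0)
Last nonzero remainder: (50589/3844)b + 50589/1922. Dividing through by 50589/3844 gives the monic gcd b + 2.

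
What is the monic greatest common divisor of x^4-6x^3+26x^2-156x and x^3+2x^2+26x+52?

x^2+26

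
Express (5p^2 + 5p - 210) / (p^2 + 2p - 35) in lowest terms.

(5p - 30)/(p - 5)

By polynomial division,
  5p^2 + 5p - 210 = (5)(p^2 + 2p - 35) + (-5p - 35)
  p^2 + 2p - 35 = (-(1/5)p + 1)(-5p - 35) + (0)
Last nonzero remainder: -5p - 35. Dividing through by -5 gives the monic gcd p + 7.
Cancel p + 7 from numerator and denominator to get the reduced form.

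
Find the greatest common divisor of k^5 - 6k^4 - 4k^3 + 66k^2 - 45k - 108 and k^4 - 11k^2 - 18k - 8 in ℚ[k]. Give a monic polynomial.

k^2 - 3k - 4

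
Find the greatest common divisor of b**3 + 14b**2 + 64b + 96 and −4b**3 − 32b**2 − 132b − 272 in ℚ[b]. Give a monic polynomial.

Repeated division with remainder:
  b**3 + 14b**2 + 64b + 96 = (−1/4)(−4b**3 − 32b**2 − 132b − 272) + (6b**2 + 31b + 28)
  −4b**3 − 32b**2 − 132b − 272 = (−(2/3)b − 17/9)(6b**2 + 31b + 28) + (−(493/9)b − 1972/9)
  6b**2 + 31b + 28 = (−(54/493)b − 63/493)(−(493/9)b − 1972/9) + (0)
Last nonzero remainder: −(493/9)b − 1972/9. Dividing through by −493/9 gives the monic gcd b + 4.

b + 4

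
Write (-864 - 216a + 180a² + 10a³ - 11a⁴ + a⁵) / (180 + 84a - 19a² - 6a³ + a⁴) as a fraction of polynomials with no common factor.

(24 - 10a + a²)/(-5 + a)

By polynomial division,
  a⁵ - 11a⁴ + 10a³ + 180a² - 216a - 864 = (a - 5)(a⁴ - 6a³ - 19a² + 84a + 180) + (-a³ + a² + 24a + 36)
  a⁴ - 6a³ - 19a² + 84a + 180 = (-a + 5)(-a³ + a² + 24a + 36) + (0)
Last nonzero remainder: -a³ + a² + 24a + 36. Dividing through by -1 gives the monic gcd a³ - a² - 24a - 36.
Cancel a³ - a² - 24a - 36 from numerator and denominator to get the reduced form.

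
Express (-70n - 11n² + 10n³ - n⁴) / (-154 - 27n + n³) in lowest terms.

(10n + 3n² - n³)/(22 + 7n + n²)

By polynomial division,
  -n⁴ + 10n³ - 11n² - 70n = (-n + 10)(n³ - 27n - 154) + (-38n² + 46n + 1540)
  n³ - 27n - 154 = (-(1/38)n - 23/722)(-38n² + 46n + 1540) + ((5412/361)n - 37884/361)
  -38n² + 46n + 1540 = (-(6859/2706)n - 1805/123)((5412/361)n - 37884/361) + (0)
Last nonzero remainder: (5412/361)n - 37884/361. Dividing through by 5412/361 gives the monic gcd n - 7.
Cancel n - 7 from numerator and denominator to get the reduced form.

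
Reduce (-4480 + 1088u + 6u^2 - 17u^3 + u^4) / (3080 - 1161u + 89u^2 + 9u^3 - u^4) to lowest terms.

Apply the Euclidean algorithm:
  u^4 - 17u^3 + 6u^2 + 1088u - 4480 = (-1)(-u^4 + 9u^3 + 89u^2 - 1161u + 3080) + (-8u^3 + 95u^2 - 73u - 1400)
  -u^4 + 9u^3 + 89u^2 - 1161u + 3080 = ((1/8)u + 23/64)(-8u^3 + 95u^2 - 73u - 1400) + ((4095/64)u^2 - (61425/64)u + 28665/8)
  -8u^3 + 95u^2 - 73u - 1400 = (-(512/4095)u - 320/819)((4095/64)u^2 - (61425/64)u + 28665/8) + (0)
Last nonzero remainder: (4095/64)u^2 - (61425/64)u + 28665/8. Dividing through by 4095/64 gives the monic gcd u^2 - 15u + 56.
Cancel u^2 - 15u + 56 from numerator and denominator to get the reduced form.

(80 + 2u - u^2)/(-55 + 6u + u^2)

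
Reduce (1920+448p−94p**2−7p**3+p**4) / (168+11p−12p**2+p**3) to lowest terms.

By polynomial division,
  p**4−7p**3−94p**2+448p+1920 = (p+5)(p**3−12p**2+11p+168) + (−45p**2+225p+1080)
  p**3−12p**2+11p+168 = (−(1/45)p+7/45)(−45p**2+225p+1080) + (0)
Last nonzero remainder: −45p**2+225p+1080. Dividing through by −45 gives the monic gcd p**2−5p−24.
Cancel p**2−5p−24 from numerator and denominator to get the reduced form.

(−80−2p+p**2)/(−7+p)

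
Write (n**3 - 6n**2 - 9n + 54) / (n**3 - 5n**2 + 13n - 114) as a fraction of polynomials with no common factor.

(n**2 - 9)/(n**2 + n + 19)

By polynomial division,
  n**3 - 6n**2 - 9n + 54 = (n**3 - 5n**2 + 13n - 114) + (-n**2 - 22n + 168)
  n**3 - 5n**2 + 13n - 114 = (-n + 27)(-n**2 - 22n + 168) + (775n - 4650)
  -n**2 - 22n + 168 = (-(1/775)n - 28/775)(775n - 4650) + (0)
Last nonzero remainder: 775n - 4650. Dividing through by 775 gives the monic gcd n - 6.
Cancel n - 6 from numerator and denominator to get the reduced form.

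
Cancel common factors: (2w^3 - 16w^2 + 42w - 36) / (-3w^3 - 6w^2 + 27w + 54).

(-2w^2 + 10w - 12)/(3w^2 + 15w + 18)

Euclidean algorithm in ℚ[w]:
  2w^3 - 16w^2 + 42w - 36 = (-2/3)(-3w^3 - 6w^2 + 27w + 54) + (-20w^2 + 60w)
  -3w^3 - 6w^2 + 27w + 54 = ((3/20)w + 3/4)(-20w^2 + 60w) + (-18w + 54)
  -20w^2 + 60w = ((10/9)w)(-18w + 54) + (0)
Last nonzero remainder: -18w + 54. Dividing through by -18 gives the monic gcd w - 3.
Cancel w - 3 from numerator and denominator to get the reduced form.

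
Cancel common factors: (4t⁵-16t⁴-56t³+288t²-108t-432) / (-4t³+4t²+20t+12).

By polynomial division,
  4t⁵-16t⁴-56t³+288t²-108t-432 = (-t²+3t+12)(-4t³+4t²+20t+12) + (192t²-384t-576)
  -4t³+4t²+20t+12 = (-(1/48)t-1/48)(192t²-384t-576) + (0)
Last nonzero remainder: 192t²-384t-576. Dividing through by 192 gives the monic gcd t²-2t-3.
Cancel t²-2t-3 from numerator and denominator to get the reduced form.

(-t³+2t²+15t-36)/(t+1)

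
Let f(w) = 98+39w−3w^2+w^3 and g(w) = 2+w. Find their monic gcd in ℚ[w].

Repeated division with remainder:
  w^3−3w^2+39w+98 = (w^2−5w+49)(w+2) + (0)
The last nonzero remainder w+2 is already monic.

2+w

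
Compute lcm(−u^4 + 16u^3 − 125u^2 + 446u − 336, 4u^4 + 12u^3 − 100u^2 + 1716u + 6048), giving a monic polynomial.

u^6 − 4u^5 − 40u^4 + 622u^3 − 1641u^2 − 8010u + 9072

Euclidean algorithm in ℚ[u]:
  −u^4 + 16u^3 − 125u^2 + 446u − 336 = (−1/4)(4u^4 + 12u^3 − 100u^2 + 1716u + 6048) + (19u^3 − 150u^2 + 875u + 1176)
  4u^4 + 12u^3 − 100u^2 + 1716u + 6048 = ((4/19)u + 828/361)(19u^3 − 150u^2 + 875u + 1176) + ((21600/361)u^2 − (194400/361)u + 1209600/361)
  19u^3 − 150u^2 + 875u + 1176 = ((6859/21600)u + 2527/7200)((21600/361)u^2 − (194400/361)u + 1209600/361) + (0)
Last nonzero remainder: (21600/361)u^2 − (194400/361)u + 1209600/361. Dividing through by 21600/361 gives the monic gcd u^2 − 9u + 56.
Then lcm(f, g) = f·g / gcd(f, g); expanding and making the result monic gives the answer.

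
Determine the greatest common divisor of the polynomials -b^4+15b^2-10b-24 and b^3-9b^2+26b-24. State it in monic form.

b^2-5b+6

Euclidean algorithm in ℚ[b]:
  -b^4+15b^2-10b-24 = (-b-9)(b^3-9b^2+26b-24) + (-40b^2+200b-240)
  b^3-9b^2+26b-24 = (-(1/40)b+1/10)(-40b^2+200b-240) + (0)
Last nonzero remainder: -40b^2+200b-240. Dividing through by -40 gives the monic gcd b^2-5b+6.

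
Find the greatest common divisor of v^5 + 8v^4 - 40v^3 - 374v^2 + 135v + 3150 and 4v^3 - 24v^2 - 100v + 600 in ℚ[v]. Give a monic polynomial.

v^2 - v - 30

Euclidean algorithm in ℚ[v]:
  v^5 + 8v^4 - 40v^3 - 374v^2 + 135v + 3150 = ((1/4)v^2 + (7/2)v + 69/4)(4v^3 - 24v^2 - 100v + 600) + (240v^2 - 240v - 7200)
  4v^3 - 24v^2 - 100v + 600 = ((1/60)v - 1/12)(240v^2 - 240v - 7200) + (0)
Last nonzero remainder: 240v^2 - 240v - 7200. Dividing through by 240 gives the monic gcd v^2 - v - 30.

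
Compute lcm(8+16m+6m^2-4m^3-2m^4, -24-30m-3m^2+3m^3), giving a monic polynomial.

16+28m+4m^2-11m^3-2m^4+m^5

Apply the Euclidean algorithm:
  -2m^4-4m^3+6m^2+16m+8 = (-(2/3)m-2)(3m^3-3m^2-30m-24) + (-20m^2-60m-40)
  3m^3-3m^2-30m-24 = (-(3/20)m+3/5)(-20m^2-60m-40) + (0)
Last nonzero remainder: -20m^2-60m-40. Dividing through by -20 gives the monic gcd m^2+3m+2.
Then lcm(f, g) = f·g / gcd(f, g); expanding and making the result monic gives the answer.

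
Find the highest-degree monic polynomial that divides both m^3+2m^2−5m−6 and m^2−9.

Apply the Euclidean algorithm:
  m^3+2m^2−5m−6 = (m+2)(m^2−9) + (4m+12)
  m^2−9 = ((1/4)m−3/4)(4m+12) + (0)
Last nonzero remainder: 4m+12. Dividing through by 4 gives the monic gcd m+3.

m+3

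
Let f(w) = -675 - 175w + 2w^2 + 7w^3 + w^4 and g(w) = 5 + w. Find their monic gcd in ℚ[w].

Repeated division with remainder:
  w^4 + 7w^3 + 2w^2 - 175w - 675 = (w^3 + 2w^2 - 8w - 135)(w + 5) + (0)
The last nonzero remainder w + 5 is already monic.

5 + w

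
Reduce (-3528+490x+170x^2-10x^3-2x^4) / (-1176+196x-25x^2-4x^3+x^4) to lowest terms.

(72-10x-2x^2)/(24-4x+x^2)

By polynomial division,
  -2x^4-10x^3+170x^2+490x-3528 = (-2)(x^4-4x^3-25x^2+196x-1176) + (-18x^3+120x^2+882x-5880)
  x^4-4x^3-25x^2+196x-1176 = (-(1/18)x-4/27)(-18x^3+120x^2+882x-5880) + ((376/9)x^2-18424/9)
  -18x^3+120x^2+882x-5880 = (-(81/188)x+135/47)((376/9)x^2-18424/9) + (0)
Last nonzero remainder: (376/9)x^2-18424/9. Dividing through by 376/9 gives the monic gcd x^2-49.
Cancel x^2-49 from numerator and denominator to get the reduced form.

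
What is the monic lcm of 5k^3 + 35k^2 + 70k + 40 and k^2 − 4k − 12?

k^4 + k^3 − 28k^2 − 76k − 48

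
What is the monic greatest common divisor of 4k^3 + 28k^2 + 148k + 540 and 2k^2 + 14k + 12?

Euclidean algorithm in ℚ[k]:
  4k^3 + 28k^2 + 148k + 540 = (2k)(2k^2 + 14k + 12) + (124k + 540)
  2k^2 + 14k + 12 = ((1/62)k + 41/961)(124k + 540) + (-10608/961)
  124k + 540 = (-(29791/2652)k - 43245/884)(-10608/961) + (0)
The last nonzero remainder is the constant -10608/961, so the polynomials are coprime and gcd = 1.

1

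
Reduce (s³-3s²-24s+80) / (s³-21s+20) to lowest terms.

(s-4)/(s-1)

Euclidean algorithm in ℚ[s]:
  s³-3s²-24s+80 = (s³-21s+20) + (-3s²-3s+60)
  s³-21s+20 = (-(1/3)s+1/3)(-3s²-3s+60) + (0)
Last nonzero remainder: -3s²-3s+60. Dividing through by -3 gives the monic gcd s²+s-20.
Cancel s²+s-20 from numerator and denominator to get the reduced form.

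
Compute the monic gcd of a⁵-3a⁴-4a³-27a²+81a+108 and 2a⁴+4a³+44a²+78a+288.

Euclidean algorithm in ℚ[a]:
  a⁵-3a⁴-4a³-27a²+81a+108 = ((1/2)a-5/2)(2a⁴+4a³+44a²+78a+288) + (-16a³+44a²+132a+828)
  2a⁴+4a³+44a²+78a+288 = (-(1/8)a-19/32)(-16a³+44a²+132a+828) + ((693/8)a²+(2079/8)a+6237/8)
  -16a³+44a²+132a+828 = (-(128/693)a+736/693)((693/8)a²+(2079/8)a+6237/8) + (0)
Last nonzero remainder: (693/8)a²+(2079/8)a+6237/8. Dividing through by 693/8 gives the monic gcd a²+3a+9.

a²+3a+9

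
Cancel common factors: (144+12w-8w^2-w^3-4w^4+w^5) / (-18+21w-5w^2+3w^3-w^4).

(8+2w-w^2)/(-1+w)

Euclidean algorithm in ℚ[w]:
  w^5-4w^4-w^3-8w^2+12w+144 = (-w+1)(-w^4+3w^3-5w^2+21w-18) + (-9w^3+18w^2-27w+162)
  -w^4+3w^3-5w^2+21w-18 = ((1/9)w-1/9)(-9w^3+18w^2-27w+162) + (0)
Last nonzero remainder: -9w^3+18w^2-27w+162. Dividing through by -9 gives the monic gcd w^3-2w^2+3w-18.
Cancel w^3-2w^2+3w-18 from numerator and denominator to get the reduced form.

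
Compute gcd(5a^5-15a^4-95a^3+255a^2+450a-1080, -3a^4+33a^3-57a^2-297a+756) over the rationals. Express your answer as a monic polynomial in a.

Euclidean algorithm in ℚ[a]:
  5a^5-15a^4-95a^3+255a^2+450a-1080 = (-(5/3)a-40/3)(-3a^4+33a^3-57a^2-297a+756) + (250a^3-1000a^2-2250a+9000)
  -3a^4+33a^3-57a^2-297a+756 = (-(3/250)a+21/250)(250a^3-1000a^2-2250a+9000) + (0)
Last nonzero remainder: 250a^3-1000a^2-2250a+9000. Dividing through by 250 gives the monic gcd a^3-4a^2-9a+36.

a^3-4a^2-9a+36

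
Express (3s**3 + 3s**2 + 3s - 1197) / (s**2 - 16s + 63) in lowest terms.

(3s**2 + 24s + 171)/(s - 9)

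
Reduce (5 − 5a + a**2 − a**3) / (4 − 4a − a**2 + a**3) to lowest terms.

(−5 − a**2)/(−4 + a**2)

Apply the Euclidean algorithm:
  −a**3 + a**2 − 5a + 5 = (−1)(a**3 − a**2 − 4a + 4) + (−9a + 9)
  a**3 − a**2 − 4a + 4 = (−(1/9)a**2 + 4/9)(−9a + 9) + (0)
Last nonzero remainder: −9a + 9. Dividing through by −9 gives the monic gcd a − 1.
Cancel a − 1 from numerator and denominator to get the reduced form.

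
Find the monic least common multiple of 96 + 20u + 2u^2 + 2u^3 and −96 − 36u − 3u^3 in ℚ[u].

Euclidean algorithm in ℚ[u]:
  2u^3 + 2u^2 + 20u + 96 = (−2/3)(−3u^3 − 36u − 96) + (2u^2 − 4u + 32)
  −3u^3 − 36u − 96 = (−(3/2)u − 3)(2u^2 − 4u + 32) + (0)
Last nonzero remainder: 2u^2 − 4u + 32. Dividing through by 2 gives the monic gcd u^2 − 2u + 16.
Then lcm(f, g) = f·g / gcd(f, g); expanding and making the result monic gives the answer.

96 + 68u + 12u^2 + 3u^3 + u^4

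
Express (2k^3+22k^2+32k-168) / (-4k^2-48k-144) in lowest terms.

(-k^2-5k+14)/(2k+12)

Repeated division with remainder:
  2k^3+22k^2+32k-168 = (-(1/2)k+1/2)(-4k^2-48k-144) + (-16k-96)
  -4k^2-48k-144 = ((1/4)k+3/2)(-16k-96) + (0)
Last nonzero remainder: -16k-96. Dividing through by -16 gives the monic gcd k+6.
Cancel k+6 from numerator and denominator to get the reduced form.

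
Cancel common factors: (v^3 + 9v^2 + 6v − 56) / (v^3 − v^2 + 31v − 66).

(v^2 + 11v + 28)/(v^2 + v + 33)

Repeated division with remainder:
  v^3 + 9v^2 + 6v − 56 = (v^3 − v^2 + 31v − 66) + (10v^2 − 25v + 10)
  v^3 − v^2 + 31v − 66 = ((1/10)v + 3/20)(10v^2 − 25v + 10) + ((135/4)v − 135/2)
  10v^2 − 25v + 10 = ((8/27)v − 4/27)((135/4)v − 135/2) + (0)
Last nonzero remainder: (135/4)v − 135/2. Dividing through by 135/4 gives the monic gcd v − 2.
Cancel v − 2 from numerator and denominator to get the reduced form.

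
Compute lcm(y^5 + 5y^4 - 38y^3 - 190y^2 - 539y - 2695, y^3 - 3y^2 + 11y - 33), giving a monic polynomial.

y^6 + 2y^5 - 53y^4 - 76y^3 + 31y^2 - 1078y + 8085

Apply the Euclidean algorithm:
  y^5 + 5y^4 - 38y^3 - 190y^2 - 539y - 2695 = (y^2 + 8y - 25)(y^3 - 3y^2 + 11y - 33) + (-320y^2 - 3520)
  y^3 - 3y^2 + 11y - 33 = (-(1/320)y + 3/320)(-320y^2 - 3520) + (0)
Last nonzero remainder: -320y^2 - 3520. Dividing through by -320 gives the monic gcd y^2 + 11.
Then lcm(f, g) = f·g / gcd(f, g); expanding and making the result monic gives the answer.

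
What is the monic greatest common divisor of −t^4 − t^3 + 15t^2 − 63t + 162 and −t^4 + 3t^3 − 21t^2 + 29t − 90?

Repeated division with remainder:
  −t^4 − t^3 + 15t^2 − 63t + 162 = (−t^4 + 3t^3 − 21t^2 + 29t − 90) + (−4t^3 + 36t^2 − 92t + 252)
  −t^4 + 3t^3 − 21t^2 + 29t − 90 = ((1/4)t + 3/2)(−4t^3 + 36t^2 − 92t + 252) + (−52t^2 + 104t − 468)
  −4t^3 + 36t^2 − 92t + 252 = ((1/13)t − 7/13)(−52t^2 + 104t − 468) + (0)
Last nonzero remainder: −52t^2 + 104t − 468. Dividing through by −52 gives the monic gcd t^2 − 2t + 9.

t^2 − 2t + 9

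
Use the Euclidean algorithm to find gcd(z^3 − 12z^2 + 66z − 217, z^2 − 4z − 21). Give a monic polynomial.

Apply the Euclidean algorithm:
  z^3 − 12z^2 + 66z − 217 = (z − 8)(z^2 − 4z − 21) + (55z − 385)
  z^2 − 4z − 21 = ((1/55)z + 3/55)(55z − 385) + (0)
Last nonzero remainder: 55z − 385. Dividing through by 55 gives the monic gcd z − 7.

z − 7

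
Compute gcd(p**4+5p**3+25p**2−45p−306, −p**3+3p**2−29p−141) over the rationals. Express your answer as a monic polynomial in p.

p+3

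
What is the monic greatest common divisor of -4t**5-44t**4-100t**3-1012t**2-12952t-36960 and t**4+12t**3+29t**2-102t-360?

t**2+11t+30

Euclidean algorithm in ℚ[t]:
  -4t**5-44t**4-100t**3-1012t**2-12952t-36960 = (-4t+4)(t**4+12t**3+29t**2-102t-360) + (-32t**3-1536t**2-13984t-35520)
  t**4+12t**3+29t**2-102t-360 = (-(1/32)t+9/8)(-32t**3-1536t**2-13984t-35520) + (1320t**2+14520t+39600)
  -32t**3-1536t**2-13984t-35520 = (-(4/165)t-148/165)(1320t**2+14520t+39600) + (0)
Last nonzero remainder: 1320t**2+14520t+39600. Dividing through by 1320 gives the monic gcd t**2+11t+30.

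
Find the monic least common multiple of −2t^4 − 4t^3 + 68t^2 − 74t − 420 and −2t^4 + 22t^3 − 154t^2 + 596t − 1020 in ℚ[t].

Euclidean algorithm in ℚ[t]:
  −2t^4 − 4t^3 + 68t^2 − 74t − 420 = (−2t^4 + 22t^3 − 154t^2 + 596t − 1020) + (−26t^3 + 222t^2 − 670t + 600)
  −2t^4 + 22t^3 − 154t^2 + 596t − 1020 = ((1/13)t − 32/169)(−26t^3 + 222t^2 − 670t + 600) + (−(10212/169)t^2 + (71484/169)t − 153180/169)
  −26t^3 + 222t^2 − 670t + 600 = ((2197/5106)t − 1690/2553)(−(10212/169)t^2 + (71484/169)t − 153180/169) + (0)
Last nonzero remainder: −(10212/169)t^2 + (71484/169)t − 153180/169. Dividing through by −10212/169 gives the monic gcd t^2 − 7t + 15.
Then lcm(f, g) = f·g / gcd(f, g); expanding and making the result monic gives the answer.

t^6 − 2t^5 − 8t^4 + 241t^3 − 1094t^2 + 418t + 7140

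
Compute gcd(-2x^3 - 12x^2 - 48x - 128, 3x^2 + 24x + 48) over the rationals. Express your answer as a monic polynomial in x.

x + 4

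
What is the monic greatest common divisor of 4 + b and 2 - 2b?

1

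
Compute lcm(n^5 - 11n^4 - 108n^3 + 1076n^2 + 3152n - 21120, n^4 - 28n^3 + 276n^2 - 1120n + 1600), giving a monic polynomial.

Repeated division with remainder:
  n^5 - 11n^4 - 108n^3 + 1076n^2 + 3152n - 21120 = (n + 17)(n^4 - 28n^3 + 276n^2 - 1120n + 1600) + (92n^3 - 2496n^2 + 20592n - 48320)
  n^4 - 28n^3 + 276n^2 - 1120n + 1600 = ((1/92)n - 5/529)(92n^3 - 2496n^2 + 20592n - 48320) + ((15120/529)n^2 - (211680/529)n + 604800/529)
  92n^3 - 2496n^2 + 20592n - 48320 = ((12167/3780)n - 79879/1890)((15120/529)n^2 - (211680/529)n + 604800/529) + (0)
Last nonzero remainder: (15120/529)n^2 - (211680/529)n + 604800/529. Dividing through by 15120/529 gives the monic gcd n^2 - 14n + 40.
Then lcm(f, g) = f·g / gcd(f, g); expanding and making the result monic gives the answer.

n^7 - 25n^6 + 86n^5 + 2148n^4 - 16232n^3 - 22208n^2 + 421760n - 844800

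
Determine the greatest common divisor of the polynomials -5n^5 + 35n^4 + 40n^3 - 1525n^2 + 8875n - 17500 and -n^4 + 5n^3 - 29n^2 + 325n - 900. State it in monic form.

n^2 - 9n + 20

By polynomial division,
  -5n^5 + 35n^4 + 40n^3 - 1525n^2 + 8875n - 17500 = (5n - 10)(-n^4 + 5n^3 - 29n^2 + 325n - 900) + (235n^3 - 3440n^2 + 16625n - 26500)
  -n^4 + 5n^3 - 29n^2 + 325n - 900 = (-(1/235)n - 453/11045)(235n^3 - 3440n^2 + 16625n - 26500) + (-(219450/2209)n^2 + (1975050/2209)n - 4389000/2209)
  235n^3 - 3440n^2 + 16625n - 26500 = (-(103823/43890)n + 117077/8778)(-(219450/2209)n^2 + (1975050/2209)n - 4389000/2209) + (0)
Last nonzero remainder: -(219450/2209)n^2 + (1975050/2209)n - 4389000/2209. Dividing through by -219450/2209 gives the monic gcd n^2 - 9n + 20.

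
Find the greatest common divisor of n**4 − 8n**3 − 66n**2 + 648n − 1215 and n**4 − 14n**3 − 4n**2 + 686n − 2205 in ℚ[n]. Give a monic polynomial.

n**2 − 14n + 45

Euclidean algorithm in ℚ[n]:
  n**4 − 8n**3 − 66n**2 + 648n − 1215 = (n**4 − 14n**3 − 4n**2 + 686n − 2205) + (6n**3 − 62n**2 − 38n + 990)
  n**4 − 14n**3 − 4n**2 + 686n − 2205 = ((1/6)n − 11/18)(6n**3 − 62n**2 − 38n + 990) + (−(320/9)n**2 + (4480/9)n − 1600)
  6n**3 − 62n**2 − 38n + 990 = (−(27/160)n − 99/160)(−(320/9)n**2 + (4480/9)n − 1600) + (0)
Last nonzero remainder: −(320/9)n**2 + (4480/9)n − 1600. Dividing through by −320/9 gives the monic gcd n**2 − 14n + 45.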